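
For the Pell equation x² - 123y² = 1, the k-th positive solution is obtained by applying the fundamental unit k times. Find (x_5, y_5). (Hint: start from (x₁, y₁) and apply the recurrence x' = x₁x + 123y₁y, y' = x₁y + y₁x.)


Step 1: Find the fundamental solution (x₁, y₁) of x² - 123y² = 1.
  Expand √123 as a continued fraction. a₀ = ⌊√123⌋ = 11; iterate m_{k+1} = d_k·a_k − m_k, d_{k+1} = (123 − m_{k+1}²)/d_k, a_{k+1} = ⌊(a₀ + m_{k+1})/d_{k+1}⌋ (starting m₀ = 0, d₀ = 1), with convergents p_k = a_k·p_{k-1} + p_{k-2}, q_k = a_k·q_{k-1} + q_{k-2} (p₋₁ = 1, q₋₁ = 0):
  k = 0: a₀ = 11; p₀/q₀ = 11/1; p₀² − 123·q₀² = 121 − 123 = -2.
  k = 1: m = 11, d = 2, a = ⌊(11 + 11)/2⌋ = 11; p/q = (11·11 + 1)/(11·1 + 0) = 122/11; p² − 123·q² = 14884 − 14883 = 1.
  The first convergent with p² − 123·q² = 1 gives the fundamental solution (x₁, y₁) = (122, 11).
Step 2: Apply the recurrence (x_{n+1}, y_{n+1}) = (x₁x_n + 123y₁y_n, x₁y_n + y₁x_n) repeatedly.
  From (x_1, y_1) = (122, 11): x_2 = 122·122 + 123·11·11 = 29767; y_2 = 122·11 + 11·122 = 2684.
  From (x_2, y_2) = (29767, 2684): x_3 = 122·29767 + 123·11·2684 = 7263026; y_3 = 122·2684 + 11·29767 = 654885.
  From (x_3, y_3) = (7263026, 654885): x_4 = 122·7263026 + 123·11·654885 = 1772148577; y_4 = 122·654885 + 11·7263026 = 159789256.
  From (x_4, y_4) = (1772148577, 159789256): x_5 = 122·1772148577 + 123·11·159789256 = 432396989762; y_5 = 122·159789256 + 11·1772148577 = 38987923579.
Step 3: Verify x_5² - 123·y_5² = 186967156755239132816644 - 186967156755239132816643 = 1 (should be 1). ✓

(x_1, y_1) = (122, 11); (x_5, y_5) = (432396989762, 38987923579).


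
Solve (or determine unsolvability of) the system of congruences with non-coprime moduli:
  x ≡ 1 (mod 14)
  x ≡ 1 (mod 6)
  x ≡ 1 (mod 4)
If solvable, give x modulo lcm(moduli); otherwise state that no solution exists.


Moduli 14, 6, 4 are not pairwise coprime, so CRT works modulo lcm(m_i) when all pairwise compatibility conditions hold.
Pairwise compatibility: gcd(m_i, m_j) must divide a_i - a_j for every pair.
Merge one congruence at a time:
  Start: x ≡ 1 (mod 14).
  Combine with x ≡ 1 (mod 6): gcd(14, 6) = 2; 1 - 1 = 0, which IS divisible by 2, so compatible.
    Write x = 1 + 14·t and substitute into x ≡ 1 (mod 6): 14·t ≡ 1 − 1 = 0 (mod 6).
    Divide the congruence (and modulus) by g = 2: 7·t ≡ 0 (mod 3).
    Reduce coefficients mod 3: 1·t ≡ 0 (mod 3).
    So t ≡ 0 (mod 3).
    Then x = 1 + 14·0 = 1, valid modulo lcm(14, 6) = 42: x ≡ 1 (mod 42).
  Combine with x ≡ 1 (mod 4): gcd(42, 4) = 2; 1 - 1 = 0, which IS divisible by 2, so compatible.
    Write x = 1 + 42·t and substitute into x ≡ 1 (mod 4): 42·t ≡ 1 − 1 = 0 (mod 4).
    Divide the congruence (and modulus) by g = 2: 21·t ≡ 0 (mod 2).
    Reduce coefficients mod 2: 1·t ≡ 0 (mod 2).
    So t ≡ 0 (mod 2).
    Then x = 1 + 42·0 = 1, valid modulo lcm(42, 4) = 84: x ≡ 1 (mod 84).
Verify: 1 mod 14 = 1, 1 mod 6 = 1, 1 mod 4 = 1.

x ≡ 1 (mod 84).


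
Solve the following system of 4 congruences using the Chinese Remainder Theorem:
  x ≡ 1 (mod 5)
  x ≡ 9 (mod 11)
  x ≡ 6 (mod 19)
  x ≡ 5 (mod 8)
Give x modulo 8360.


Product of moduli M = 5 · 11 · 19 · 8 = 8360.
Merge one congruence at a time:
  Start: x ≡ 1 (mod 5).
  Combine with x ≡ 9 (mod 11); new modulus lcm = 55.
    Write x = 1 + 5·t and substitute into x ≡ 9 (mod 11): 5·t ≡ 9 − 1 = 8 (mod 11).
    The inverse of 5 mod 11 is 9 (since 5·9 = 45 = 4·11 + 1), so t ≡ 9·8 = 72 ≡ 6 (mod 11).
    Then x = 1 + 5·6 = 31, valid modulo lcm(5, 11) = 55: x ≡ 31 (mod 55).
  Combine with x ≡ 6 (mod 19); new modulus lcm = 1045.
    Write x = 31 + 55·t and substitute into x ≡ 6 (mod 19): 55·t ≡ 6 − 31 = -25 (mod 19).
    Reduce coefficients mod 19: 17·t ≡ 13 (mod 19).
    The inverse of 17 mod 19 is 9 (since 17·9 = 153 = 8·19 + 1), so t ≡ 9·13 = 117 ≡ 3 (mod 19).
    Then x = 31 + 55·3 = 196, valid modulo lcm(55, 19) = 1045: x ≡ 196 (mod 1045).
  Combine with x ≡ 5 (mod 8); new modulus lcm = 8360.
    Write x = 196 + 1045·t and substitute into x ≡ 5 (mod 8): 1045·t ≡ 5 − 196 = -191 (mod 8).
    Reduce coefficients mod 8: 5·t ≡ 1 (mod 8).
    The inverse of 5 mod 8 is 5 (since 5·5 = 25 = 3·8 + 1), so t ≡ 5·1 = 5 ≡ 5 (mod 8).
    Then x = 196 + 1045·5 = 5421, valid modulo lcm(1045, 8) = 8360: x ≡ 5421 (mod 8360).
Verify against each original: 5421 mod 5 = 1, 5421 mod 11 = 9, 5421 mod 19 = 6, 5421 mod 8 = 5.

x ≡ 5421 (mod 8360).


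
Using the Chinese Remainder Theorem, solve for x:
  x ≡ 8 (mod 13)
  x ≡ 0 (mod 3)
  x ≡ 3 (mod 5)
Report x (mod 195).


Moduli 13, 3, 5 are pairwise coprime; by CRT there is a unique solution modulo M = 13 · 3 · 5 = 195.
Solve pairwise, accumulating the modulus:
  Start with x ≡ 8 (mod 13).
  Combine with x ≡ 0 (mod 3): since gcd(13, 3) = 1, we get a unique residue mod 39.
    Write x = 8 + 13·t and substitute into x ≡ 0 (mod 3): 13·t ≡ 0 − 8 = -8 (mod 3).
    Reduce coefficients mod 3: 1·t ≡ 1 (mod 3).
    So t ≡ 1 (mod 3).
    Then x = 8 + 13·1 = 21, valid modulo lcm(13, 3) = 39: x ≡ 21 (mod 39).
  Combine with x ≡ 3 (mod 5): since gcd(39, 5) = 1, we get a unique residue mod 195.
    Write x = 21 + 39·t and substitute into x ≡ 3 (mod 5): 39·t ≡ 3 − 21 = -18 (mod 5).
    Reduce coefficients mod 5: 4·t ≡ 2 (mod 5).
    The inverse of 4 mod 5 is 4 (since 4·4 = 16 = 3·5 + 1), so t ≡ 4·2 = 8 ≡ 3 (mod 5).
    Then x = 21 + 39·3 = 138, valid modulo lcm(39, 5) = 195: x ≡ 138 (mod 195).
Verify: 138 mod 13 = 8 ✓, 138 mod 3 = 0 ✓, 138 mod 5 = 3 ✓.

x ≡ 138 (mod 195).


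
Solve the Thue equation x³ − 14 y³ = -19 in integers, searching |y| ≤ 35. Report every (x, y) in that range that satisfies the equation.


The equation is x³ - 14y³ = -19. For fixed y, x³ = 14·y³ − 19, so a solution requires the RHS to be a perfect cube.
Strategy: iterate y from -35 to 35, compute RHS = 14·y³ − 19, and check whether it is a (positive or negative) perfect cube.
Check small values of y:
  y = 0: RHS = -19 is not a perfect cube.
  y = 1: RHS = -5 is not a perfect cube.
  y = -1: RHS = -33 is not a perfect cube.
  y = 2: RHS = 93 is not a perfect cube.
  y = -2: RHS = -131 is not a perfect cube.
  y = 3: RHS = 359 is not a perfect cube.
  y = -3: RHS = -397 is not a perfect cube.
Continuing the search up to |y| = 35 finds no solutions either.
No (x, y) in the scanned range satisfies the equation.

No integer solutions with |y| ≤ 35.


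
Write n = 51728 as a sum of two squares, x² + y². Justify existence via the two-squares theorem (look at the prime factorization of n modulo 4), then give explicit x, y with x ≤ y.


Step 1: Factor n = 51728 = 2^4 · 53 · 61.
Step 2: Check the mod-4 condition on each prime factor: 2 = 2 (special); 53 ≡ 1 (mod 4), exponent 1; 61 ≡ 1 (mod 4), exponent 1.
All primes ≡ 3 (mod 4) appear to even exponent (or don't appear), so by the two-squares theorem n IS expressible as a sum of two squares.
Step 3: Build a representation. Group n = k² · m with k = 4 and m = 53 · 61 = 3233 (a product of primes ≡ 1 (mod 4)); a representation of m scales to one of n via (k·x)² + (k·y)² = k²(x² + y²). Each prime p ≡ 1 (mod 4) is itself a sum of two squares; find a² by testing p − a² for a perfect square:
  53: 53 − 1² = 52, 53 − 2² = 49 = 7² ⇒ 53 = 2² + 7².
  61: 61 − 1² = 60, 61 − 2² = 57, 61 − 3² = 52, 61 − 4² = 45, 61 − 5² = 36 = 6² ⇒ 61 = 5² + 6².
  Combine using the Brahmagupta–Fibonacci identity (a² + b²)(c² + d²) = (ac − bd)² + (ad + bc)² = (ac + bd)² + (ad − bc)²:
  53 · 61 = 3233: from (2² + 7²)(5² + 6²), take (2·5 − 7·6, 2·6 + 7·5) = (10 − 42, 12 + 35) = (-32, 47); dropping signs (only squares matter) gives (32, 47); check 32² + 47² = 1024 + 2209 = 3233 ✓.
  Scale by k = 4: (4·32, 4·47) = (128, 188).
Step 4: Order so x ≤ y and verify: 128² + 188² = 16384 + 35344 = 51728 = n. ✓

n = 51728 = 128² + 188² (one valid representation with x ≤ y).


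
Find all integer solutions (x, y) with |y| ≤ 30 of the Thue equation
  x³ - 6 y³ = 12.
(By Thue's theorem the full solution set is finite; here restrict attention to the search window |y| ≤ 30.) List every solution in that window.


The equation is x³ - 6y³ = 12. For fixed y, x³ = 6·y³ + 12, so a solution requires the RHS to be a perfect cube.
Strategy: iterate y from -30 to 30, compute RHS = 6·y³ + 12, and check whether it is a (positive or negative) perfect cube.
Check small values of y:
  y = 0: RHS = 12 is not a perfect cube.
  y = 1: RHS = 18 is not a perfect cube.
  y = -1: RHS = 6 is not a perfect cube.
  y = 2: RHS = 60 is not a perfect cube.
  y = -2: RHS = -36 is not a perfect cube.
  y = 3: RHS = 174 is not a perfect cube.
  y = -3: RHS = -150 is not a perfect cube.
Continuing the search up to |y| = 30 finds no solutions either.
No (x, y) in the scanned range satisfies the equation.

No integer solutions with |y| ≤ 30.


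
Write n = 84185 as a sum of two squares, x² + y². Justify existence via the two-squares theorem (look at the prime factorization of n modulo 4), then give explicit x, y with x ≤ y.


Step 1: Factor n = 84185 = 5 · 113 · 149.
Step 2: Check the mod-4 condition on each prime factor: 5 ≡ 1 (mod 4), exponent 1; 113 ≡ 1 (mod 4), exponent 1; 149 ≡ 1 (mod 4), exponent 1.
All primes ≡ 3 (mod 4) appear to even exponent (or don't appear), so by the two-squares theorem n IS expressible as a sum of two squares.
Step 3: Build a representation. Here n = 5 · 113 · 149 is a product of primes ≡ 1 (mod 4). Each prime p ≡ 1 (mod 4) is itself a sum of two squares; find a² by testing p − a² for a perfect square:
  5: 5 − 1² = 4 = 2² ⇒ 5 = 1² + 2².
  113: 113 − 1² = 112, 113 − 2² = 109, 113 − 3² = 104, 113 − 4² = 97, 113 − 5² = 88, 113 − 6² = 77, 113 − 7² = 64 = 8² ⇒ 113 = 7² + 8².
  149: 149 − 1² = 148, 149 − 2² = 145, 149 − 3² = 140, 149 − 4² = 133, 149 − 5² = 124, 149 − 6² = 113, 149 − 7² = 100 = 10² ⇒ 149 = 7² + 10².
  Combine using the Brahmagupta–Fibonacci identity (a² + b²)(c² + d²) = (ac − bd)² + (ad + bc)² = (ac + bd)² + (ad − bc)²:
  5 · 113 = 565: from (1² + 2²)(7² + 8²), take (1·7 − 2·8, 1·8 + 2·7) = (7 − 16, 8 + 14) = (-9, 22); dropping signs (only squares matter) gives (9, 22); check 9² + 22² = 81 + 484 = 565 ✓.
  565 · 149 = 84185: from (9² + 22²)(7² + 10²), take (9·7 − 22·10, 9·10 + 22·7) = (63 − 220, 90 + 154) = (-157, 244); dropping signs (only squares matter) gives (157, 244); check 157² + 244² = 24649 + 59536 = 84185 ✓.
Step 4: Order so x ≤ y and verify: 157² + 244² = 24649 + 59536 = 84185 = n. ✓

n = 84185 = 157² + 244² (one valid representation with x ≤ y).


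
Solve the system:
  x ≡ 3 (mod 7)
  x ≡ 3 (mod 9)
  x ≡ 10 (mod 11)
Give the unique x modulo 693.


Moduli 7, 9, 11 are pairwise coprime; by CRT there is a unique solution modulo M = 7 · 9 · 11 = 693.
Solve pairwise, accumulating the modulus:
  Start with x ≡ 3 (mod 7).
  Combine with x ≡ 3 (mod 9): since gcd(7, 9) = 1, we get a unique residue mod 63.
    Write x = 3 + 7·t and substitute into x ≡ 3 (mod 9): 7·t ≡ 3 − 3 = 0 (mod 9).
    The inverse of 7 mod 9 is 4 (since 7·4 = 28 = 3·9 + 1), so t ≡ 4·0 = 0 ≡ 0 (mod 9).
    Then x = 3 + 7·0 = 3, valid modulo lcm(7, 9) = 63: x ≡ 3 (mod 63).
  Combine with x ≡ 10 (mod 11): since gcd(63, 11) = 1, we get a unique residue mod 693.
    Write x = 3 + 63·t and substitute into x ≡ 10 (mod 11): 63·t ≡ 10 − 3 = 7 (mod 11).
    Reduce coefficients mod 11: 8·t ≡ 7 (mod 11).
    The inverse of 8 mod 11 is 7 (since 8·7 = 56 = 5·11 + 1), so t ≡ 7·7 = 49 ≡ 5 (mod 11).
    Then x = 3 + 63·5 = 318, valid modulo lcm(63, 11) = 693: x ≡ 318 (mod 693).
Verify: 318 mod 7 = 3 ✓, 318 mod 9 = 3 ✓, 318 mod 11 = 10 ✓.

x ≡ 318 (mod 693).


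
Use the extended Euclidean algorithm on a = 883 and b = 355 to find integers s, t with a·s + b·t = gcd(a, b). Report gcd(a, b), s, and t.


Euclidean algorithm on (883, 355) — divide until remainder is 0:
  883 = 2 · 355 + 173
  355 = 2 · 173 + 9
  173 = 19 · 9 + 2
  9 = 4 · 2 + 1
  2 = 2 · 1 + 0
gcd(883, 355) = 1.
Track Bezout coefficients alongside the remainders: start with r₀ = 883 = a·1 + b·0 (s = 1, t = 0) and r₁ = 355 = a·0 + b·1 (s = 0, t = 1); each new remainder r_{k+1} = r_{k-1} − q_k·r_k inherits s_{k+1} = s_{k-1} − q_k·s_k, t_{k+1} = t_{k-1} − q_k·t_k, so r_k = a·s_k + b·t_k at every step:
  q = 2: r = 173, s = 1 − 2·0 = 1, t = 0 − 2·1 = -2  (check: 883·1 + 355·(-2) = 173)
  q = 2: r = 9, s = 0 − 2·1 = -2, t = 1 − 2·(-2) = 5  (check: 883·(-2) + 355·5 = 9)
  q = 19: r = 2, s = 1 − 19·(-2) = 39, t = -2 − 19·5 = -97  (check: 883·39 + 355·(-97) = 2)
  q = 4: r = 1, s = -2 − 4·39 = -158, t = 5 − 4·(-97) = 393  (check: 883·(-158) + 355·393 = 1)
The row with r = 1 (the gcd) gives the Bezout coefficients s = -158, t = 393.
Result: 883 · (-158) + 355 · (393) = 1.

gcd(883, 355) = 1; s = -158, t = 393 (check: 883·(-158) + 355·393 = 1).


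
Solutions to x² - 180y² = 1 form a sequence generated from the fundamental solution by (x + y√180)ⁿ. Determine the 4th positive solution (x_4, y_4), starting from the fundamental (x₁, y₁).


Step 1: Find the fundamental solution (x₁, y₁) of x² - 180y² = 1.
  Expand √180 as a continued fraction. a₀ = ⌊√180⌋ = 13; iterate m_{k+1} = d_k·a_k − m_k, d_{k+1} = (180 − m_{k+1}²)/d_k, a_{k+1} = ⌊(a₀ + m_{k+1})/d_{k+1}⌋ (starting m₀ = 0, d₀ = 1), with convergents p_k = a_k·p_{k-1} + p_{k-2}, q_k = a_k·q_{k-1} + q_{k-2} (p₋₁ = 1, q₋₁ = 0):
  k = 0: a₀ = 13; p₀/q₀ = 13/1; p₀² − 180·q₀² = 169 − 180 = -11.
  k = 1: m = 13, d = 11, a = ⌊(13 + 13)/11⌋ = 2; p/q = (2·13 + 1)/(2·1 + 0) = 27/2; p² − 180·q² = 729 − 720 = 9.
  k = 2: m = 9, d = 9, a = ⌊(13 + 9)/9⌋ = 2; p/q = (2·27 + 13)/(2·2 + 1) = 67/5; p² − 180·q² = 4489 − 4500 = -11.
  k = 3: m = 9, d = 11, a = ⌊(13 + 9)/11⌋ = 2; p/q = (2·67 + 27)/(2·5 + 2) = 161/12; p² − 180·q² = 25921 − 25920 = 1.
  The first convergent with p² − 180·q² = 1 gives the fundamental solution (x₁, y₁) = (161, 12).
Step 2: Apply the recurrence (x_{n+1}, y_{n+1}) = (x₁x_n + 180y₁y_n, x₁y_n + y₁x_n) repeatedly.
  From (x_1, y_1) = (161, 12): x_2 = 161·161 + 180·12·12 = 51841; y_2 = 161·12 + 12·161 = 3864.
  From (x_2, y_2) = (51841, 3864): x_3 = 161·51841 + 180·12·3864 = 16692641; y_3 = 161·3864 + 12·51841 = 1244196.
  From (x_3, y_3) = (16692641, 1244196): x_4 = 161·16692641 + 180·12·1244196 = 5374978561; y_4 = 161·1244196 + 12·16692641 = 400627248.
Step 3: Verify x_4² - 180·y_4² = 28890394531209630721 - 28890394531209630720 = 1 (should be 1). ✓

(x_1, y_1) = (161, 12); (x_4, y_4) = (5374978561, 400627248).


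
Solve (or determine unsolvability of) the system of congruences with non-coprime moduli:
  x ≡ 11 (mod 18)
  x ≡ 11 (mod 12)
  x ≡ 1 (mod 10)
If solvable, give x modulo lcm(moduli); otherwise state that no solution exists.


Moduli 18, 12, 10 are not pairwise coprime, so CRT works modulo lcm(m_i) when all pairwise compatibility conditions hold.
Pairwise compatibility: gcd(m_i, m_j) must divide a_i - a_j for every pair.
Merge one congruence at a time:
  Start: x ≡ 11 (mod 18).
  Combine with x ≡ 11 (mod 12): gcd(18, 12) = 6; 11 - 11 = 0, which IS divisible by 6, so compatible.
    Write x = 11 + 18·t and substitute into x ≡ 11 (mod 12): 18·t ≡ 11 − 11 = 0 (mod 12).
    Divide the congruence (and modulus) by g = 6: 3·t ≡ 0 (mod 2).
    Reduce coefficients mod 2: 1·t ≡ 0 (mod 2).
    So t ≡ 0 (mod 2).
    Then x = 11 + 18·0 = 11, valid modulo lcm(18, 12) = 36: x ≡ 11 (mod 36).
  Combine with x ≡ 1 (mod 10): gcd(36, 10) = 2; 1 - 11 = -10, which IS divisible by 2, so compatible.
    Write x = 11 + 36·t and substitute into x ≡ 1 (mod 10): 36·t ≡ 1 − 11 = -10 (mod 10).
    Divide the congruence (and modulus) by g = 2: 18·t ≡ -5 (mod 5).
    Reduce coefficients mod 5: 3·t ≡ 0 (mod 5).
    The inverse of 3 mod 5 is 2 (since 3·2 = 6 = 1·5 + 1), so t ≡ 2·0 = 0 ≡ 0 (mod 5).
    Then x = 11 + 36·0 = 11, valid modulo lcm(36, 10) = 180: x ≡ 11 (mod 180).
Verify: 11 mod 18 = 11, 11 mod 12 = 11, 11 mod 10 = 1.

x ≡ 11 (mod 180).


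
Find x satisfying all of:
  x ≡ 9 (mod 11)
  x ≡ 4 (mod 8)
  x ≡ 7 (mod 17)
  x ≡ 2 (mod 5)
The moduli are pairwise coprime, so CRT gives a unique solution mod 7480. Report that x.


Product of moduli M = 11 · 8 · 17 · 5 = 7480.
Merge one congruence at a time:
  Start: x ≡ 9 (mod 11).
  Combine with x ≡ 4 (mod 8); new modulus lcm = 88.
    Write x = 9 + 11·t and substitute into x ≡ 4 (mod 8): 11·t ≡ 4 − 9 = -5 (mod 8).
    Reduce coefficients mod 8: 3·t ≡ 3 (mod 8).
    The inverse of 3 mod 8 is 3 (since 3·3 = 9 = 1·8 + 1), so t ≡ 3·3 = 9 ≡ 1 (mod 8).
    Then x = 9 + 11·1 = 20, valid modulo lcm(11, 8) = 88: x ≡ 20 (mod 88).
  Combine with x ≡ 7 (mod 17); new modulus lcm = 1496.
    Write x = 20 + 88·t and substitute into x ≡ 7 (mod 17): 88·t ≡ 7 − 20 = -13 (mod 17).
    Reduce coefficients mod 17: 3·t ≡ 4 (mod 17).
    The inverse of 3 mod 17 is 6 (since 3·6 = 18 = 1·17 + 1), so t ≡ 6·4 = 24 ≡ 7 (mod 17).
    Then x = 20 + 88·7 = 636, valid modulo lcm(88, 17) = 1496: x ≡ 636 (mod 1496).
  Combine with x ≡ 2 (mod 5); new modulus lcm = 7480.
    Write x = 636 + 1496·t and substitute into x ≡ 2 (mod 5): 1496·t ≡ 2 − 636 = -634 (mod 5).
    Reduce coefficients mod 5: 1·t ≡ 1 (mod 5).
    So t ≡ 1 (mod 5).
    Then x = 636 + 1496·1 = 2132, valid modulo lcm(1496, 5) = 7480: x ≡ 2132 (mod 7480).
Verify against each original: 2132 mod 11 = 9, 2132 mod 8 = 4, 2132 mod 17 = 7, 2132 mod 5 = 2.

x ≡ 2132 (mod 7480).


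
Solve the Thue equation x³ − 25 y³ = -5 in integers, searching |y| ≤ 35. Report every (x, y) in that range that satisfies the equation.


The equation is x³ - 25y³ = -5. For fixed y, x³ = 25·y³ − 5, so a solution requires the RHS to be a perfect cube.
Strategy: iterate y from -35 to 35, compute RHS = 25·y³ − 5, and check whether it is a (positive or negative) perfect cube.
Check small values of y:
  y = 0: RHS = -5 is not a perfect cube.
  y = 1: RHS = 20 is not a perfect cube.
  y = -1: RHS = -30 is not a perfect cube.
  y = 2: RHS = 195 is not a perfect cube.
  y = -2: RHS = -205 is not a perfect cube.
  y = 3: RHS = 670 is not a perfect cube.
  y = -3: RHS = -680 is not a perfect cube.
Continuing the search up to |y| = 35 finds no solutions either.
No (x, y) in the scanned range satisfies the equation.

No integer solutions with |y| ≤ 35.


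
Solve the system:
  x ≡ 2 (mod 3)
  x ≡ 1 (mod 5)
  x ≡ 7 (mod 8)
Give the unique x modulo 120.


Moduli 3, 5, 8 are pairwise coprime; by CRT there is a unique solution modulo M = 3 · 5 · 8 = 120.
Solve pairwise, accumulating the modulus:
  Start with x ≡ 2 (mod 3).
  Combine with x ≡ 1 (mod 5): since gcd(3, 5) = 1, we get a unique residue mod 15.
    Write x = 2 + 3·t and substitute into x ≡ 1 (mod 5): 3·t ≡ 1 − 2 = -1 (mod 5).
    Reduce coefficients mod 5: 3·t ≡ 4 (mod 5).
    The inverse of 3 mod 5 is 2 (since 3·2 = 6 = 1·5 + 1), so t ≡ 2·4 = 8 ≡ 3 (mod 5).
    Then x = 2 + 3·3 = 11, valid modulo lcm(3, 5) = 15: x ≡ 11 (mod 15).
  Combine with x ≡ 7 (mod 8): since gcd(15, 8) = 1, we get a unique residue mod 120.
    Write x = 11 + 15·t and substitute into x ≡ 7 (mod 8): 15·t ≡ 7 − 11 = -4 (mod 8).
    Reduce coefficients mod 8: 7·t ≡ 4 (mod 8).
    The inverse of 7 mod 8 is 7 (since 7·7 = 49 = 6·8 + 1), so t ≡ 7·4 = 28 ≡ 4 (mod 8).
    Then x = 11 + 15·4 = 71, valid modulo lcm(15, 8) = 120: x ≡ 71 (mod 120).
Verify: 71 mod 3 = 2 ✓, 71 mod 5 = 1 ✓, 71 mod 8 = 7 ✓.

x ≡ 71 (mod 120).


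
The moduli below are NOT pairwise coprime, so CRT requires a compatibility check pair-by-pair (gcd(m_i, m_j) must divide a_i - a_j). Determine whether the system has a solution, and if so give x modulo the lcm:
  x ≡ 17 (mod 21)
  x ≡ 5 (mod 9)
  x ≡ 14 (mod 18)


Moduli 21, 9, 18 are not pairwise coprime, so CRT works modulo lcm(m_i) when all pairwise compatibility conditions hold.
Pairwise compatibility: gcd(m_i, m_j) must divide a_i - a_j for every pair.
Merge one congruence at a time:
  Start: x ≡ 17 (mod 21).
  Combine with x ≡ 5 (mod 9): gcd(21, 9) = 3; 5 - 17 = -12, which IS divisible by 3, so compatible.
    Write x = 17 + 21·t and substitute into x ≡ 5 (mod 9): 21·t ≡ 5 − 17 = -12 (mod 9).
    Divide the congruence (and modulus) by g = 3: 7·t ≡ -4 (mod 3).
    Reduce coefficients mod 3: 1·t ≡ 2 (mod 3).
    So t ≡ 2 (mod 3).
    Then x = 17 + 21·2 = 59, valid modulo lcm(21, 9) = 63: x ≡ 59 (mod 63).
  Combine with x ≡ 14 (mod 18): gcd(63, 18) = 9; 14 - 59 = -45, which IS divisible by 9, so compatible.
    Write x = 59 + 63·t and substitute into x ≡ 14 (mod 18): 63·t ≡ 14 − 59 = -45 (mod 18).
    Divide the congruence (and modulus) by g = 9: 7·t ≡ -5 (mod 2).
    Reduce coefficients mod 2: 1·t ≡ 1 (mod 2).
    So t ≡ 1 (mod 2).
    Then x = 59 + 63·1 = 122, valid modulo lcm(63, 18) = 126: x ≡ 122 (mod 126).
Verify: 122 mod 21 = 17, 122 mod 9 = 5, 122 mod 18 = 14.

x ≡ 122 (mod 126).


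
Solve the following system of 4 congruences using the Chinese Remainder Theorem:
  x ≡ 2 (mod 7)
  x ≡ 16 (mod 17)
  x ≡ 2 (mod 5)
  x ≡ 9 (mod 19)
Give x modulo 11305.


Product of moduli M = 7 · 17 · 5 · 19 = 11305.
Merge one congruence at a time:
  Start: x ≡ 2 (mod 7).
  Combine with x ≡ 16 (mod 17); new modulus lcm = 119.
    Write x = 2 + 7·t and substitute into x ≡ 16 (mod 17): 7·t ≡ 16 − 2 = 14 (mod 17).
    The inverse of 7 mod 17 is 5 (since 7·5 = 35 = 2·17 + 1), so t ≡ 5·14 = 70 ≡ 2 (mod 17).
    Then x = 2 + 7·2 = 16, valid modulo lcm(7, 17) = 119: x ≡ 16 (mod 119).
  Combine with x ≡ 2 (mod 5); new modulus lcm = 595.
    Write x = 16 + 119·t and substitute into x ≡ 2 (mod 5): 119·t ≡ 2 − 16 = -14 (mod 5).
    Reduce coefficients mod 5: 4·t ≡ 1 (mod 5).
    The inverse of 4 mod 5 is 4 (since 4·4 = 16 = 3·5 + 1), so t ≡ 4·1 = 4 ≡ 4 (mod 5).
    Then x = 16 + 119·4 = 492, valid modulo lcm(119, 5) = 595: x ≡ 492 (mod 595).
  Combine with x ≡ 9 (mod 19); new modulus lcm = 11305.
    Write x = 492 + 595·t and substitute into x ≡ 9 (mod 19): 595·t ≡ 9 − 492 = -483 (mod 19).
    Reduce coefficients mod 19: 6·t ≡ 11 (mod 19).
    The inverse of 6 mod 19 is 16 (since 6·16 = 96 = 5·19 + 1), so t ≡ 16·11 = 176 ≡ 5 (mod 19).
    Then x = 492 + 595·5 = 3467, valid modulo lcm(595, 19) = 11305: x ≡ 3467 (mod 11305).
Verify against each original: 3467 mod 7 = 2, 3467 mod 17 = 16, 3467 mod 5 = 2, 3467 mod 19 = 9.

x ≡ 3467 (mod 11305).


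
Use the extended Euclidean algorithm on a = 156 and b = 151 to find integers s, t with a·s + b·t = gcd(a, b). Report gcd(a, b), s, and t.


Euclidean algorithm on (156, 151) — divide until remainder is 0:
  156 = 1 · 151 + 5
  151 = 30 · 5 + 1
  5 = 5 · 1 + 0
gcd(156, 151) = 1.
Track Bezout coefficients alongside the remainders: start with r₀ = 156 = a·1 + b·0 (s = 1, t = 0) and r₁ = 151 = a·0 + b·1 (s = 0, t = 1); each new remainder r_{k+1} = r_{k-1} − q_k·r_k inherits s_{k+1} = s_{k-1} − q_k·s_k, t_{k+1} = t_{k-1} − q_k·t_k, so r_k = a·s_k + b·t_k at every step:
  q = 1: r = 5, s = 1 − 1·0 = 1, t = 0 − 1·1 = -1  (check: 156·1 + 151·(-1) = 5)
  q = 30: r = 1, s = 0 − 30·1 = -30, t = 1 − 30·(-1) = 31  (check: 156·(-30) + 151·31 = 1)
The row with r = 1 (the gcd) gives the Bezout coefficients s = -30, t = 31.
Result: 156 · (-30) + 151 · (31) = 1.

gcd(156, 151) = 1; s = -30, t = 31 (check: 156·(-30) + 151·31 = 1).


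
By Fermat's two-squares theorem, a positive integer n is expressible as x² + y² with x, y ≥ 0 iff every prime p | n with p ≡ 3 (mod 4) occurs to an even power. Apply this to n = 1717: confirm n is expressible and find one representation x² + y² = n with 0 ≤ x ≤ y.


Step 1: Factor n = 1717 = 17 · 101.
Step 2: Check the mod-4 condition on each prime factor: 17 ≡ 1 (mod 4), exponent 1; 101 ≡ 1 (mod 4), exponent 1.
All primes ≡ 3 (mod 4) appear to even exponent (or don't appear), so by the two-squares theorem n IS expressible as a sum of two squares.
Step 3: Build a representation. Here n = 17 · 101 is a product of primes ≡ 1 (mod 4). Each prime p ≡ 1 (mod 4) is itself a sum of two squares; find a² by testing p − a² for a perfect square:
  17: 17 − 1² = 16 = 4² ⇒ 17 = 1² + 4².
  101: 101 − 1² = 100 = 10² ⇒ 101 = 1² + 10².
  Combine using the Brahmagupta–Fibonacci identity (a² + b²)(c² + d²) = (ac − bd)² + (ad + bc)² = (ac + bd)² + (ad − bc)²:
  17 · 101 = 1717: from (1² + 4²)(1² + 10²), take (1·1 − 4·10, 1·10 + 4·1) = (1 − 40, 10 + 4) = (-39, 14); dropping signs (only squares matter) gives (39, 14); check 39² + 14² = 1521 + 196 = 1717 ✓.
Step 4: Order so x ≤ y and verify: 14² + 39² = 196 + 1521 = 1717 = n. ✓

n = 1717 = 14² + 39² (one valid representation with x ≤ y).


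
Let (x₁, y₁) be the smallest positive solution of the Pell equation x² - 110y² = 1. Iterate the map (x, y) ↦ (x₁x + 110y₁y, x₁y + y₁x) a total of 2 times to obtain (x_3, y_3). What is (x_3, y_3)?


Step 1: Find the fundamental solution (x₁, y₁) of x² - 110y² = 1.
  Expand √110 as a continued fraction. a₀ = ⌊√110⌋ = 10; iterate m_{k+1} = d_k·a_k − m_k, d_{k+1} = (110 − m_{k+1}²)/d_k, a_{k+1} = ⌊(a₀ + m_{k+1})/d_{k+1}⌋ (starting m₀ = 0, d₀ = 1), with convergents p_k = a_k·p_{k-1} + p_{k-2}, q_k = a_k·q_{k-1} + q_{k-2} (p₋₁ = 1, q₋₁ = 0):
  k = 0: a₀ = 10; p₀/q₀ = 10/1; p₀² − 110·q₀² = 100 − 110 = -10.
  k = 1: m = 10, d = 10, a = ⌊(10 + 10)/10⌋ = 2; p/q = (2·10 + 1)/(2·1 + 0) = 21/2; p² − 110·q² = 441 − 440 = 1.
  The first convergent with p² − 110·q² = 1 gives the fundamental solution (x₁, y₁) = (21, 2).
Step 2: Apply the recurrence (x_{n+1}, y_{n+1}) = (x₁x_n + 110y₁y_n, x₁y_n + y₁x_n) repeatedly.
  From (x_1, y_1) = (21, 2): x_2 = 21·21 + 110·2·2 = 881; y_2 = 21·2 + 2·21 = 84.
  From (x_2, y_2) = (881, 84): x_3 = 21·881 + 110·2·84 = 36981; y_3 = 21·84 + 2·881 = 3526.
Step 3: Verify x_3² - 110·y_3² = 1367594361 - 1367594360 = 1 (should be 1). ✓

(x_1, y_1) = (21, 2); (x_3, y_3) = (36981, 3526).


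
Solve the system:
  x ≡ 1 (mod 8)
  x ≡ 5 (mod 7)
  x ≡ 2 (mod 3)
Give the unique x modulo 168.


Moduli 8, 7, 3 are pairwise coprime; by CRT there is a unique solution modulo M = 8 · 7 · 3 = 168.
Solve pairwise, accumulating the modulus:
  Start with x ≡ 1 (mod 8).
  Combine with x ≡ 5 (mod 7): since gcd(8, 7) = 1, we get a unique residue mod 56.
    Write x = 1 + 8·t and substitute into x ≡ 5 (mod 7): 8·t ≡ 5 − 1 = 4 (mod 7).
    Reduce coefficients mod 7: 1·t ≡ 4 (mod 7).
    So t ≡ 4 (mod 7).
    Then x = 1 + 8·4 = 33, valid modulo lcm(8, 7) = 56: x ≡ 33 (mod 56).
  Combine with x ≡ 2 (mod 3): since gcd(56, 3) = 1, we get a unique residue mod 168.
    Write x = 33 + 56·t and substitute into x ≡ 2 (mod 3): 56·t ≡ 2 − 33 = -31 (mod 3).
    Reduce coefficients mod 3: 2·t ≡ 2 (mod 3).
    The inverse of 2 mod 3 is 2 (since 2·2 = 4 = 1·3 + 1), so t ≡ 2·2 = 4 ≡ 1 (mod 3).
    Then x = 33 + 56·1 = 89, valid modulo lcm(56, 3) = 168: x ≡ 89 (mod 168).
Verify: 89 mod 8 = 1 ✓, 89 mod 7 = 5 ✓, 89 mod 3 = 2 ✓.

x ≡ 89 (mod 168).


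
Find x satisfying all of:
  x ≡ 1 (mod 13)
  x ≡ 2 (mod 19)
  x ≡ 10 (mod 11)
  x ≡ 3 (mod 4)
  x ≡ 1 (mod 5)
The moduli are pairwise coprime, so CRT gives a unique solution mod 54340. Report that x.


Product of moduli M = 13 · 19 · 11 · 4 · 5 = 54340.
Merge one congruence at a time:
  Start: x ≡ 1 (mod 13).
  Combine with x ≡ 2 (mod 19); new modulus lcm = 247.
    Write x = 1 + 13·t and substitute into x ≡ 2 (mod 19): 13·t ≡ 2 − 1 = 1 (mod 19).
    The inverse of 13 mod 19 is 3 (since 13·3 = 39 = 2·19 + 1), so t ≡ 3·1 = 3 ≡ 3 (mod 19).
    Then x = 1 + 13·3 = 40, valid modulo lcm(13, 19) = 247: x ≡ 40 (mod 247).
  Combine with x ≡ 10 (mod 11); new modulus lcm = 2717.
    Write x = 40 + 247·t and substitute into x ≡ 10 (mod 11): 247·t ≡ 10 − 40 = -30 (mod 11).
    Reduce coefficients mod 11: 5·t ≡ 3 (mod 11).
    The inverse of 5 mod 11 is 9 (since 5·9 = 45 = 4·11 + 1), so t ≡ 9·3 = 27 ≡ 5 (mod 11).
    Then x = 40 + 247·5 = 1275, valid modulo lcm(247, 11) = 2717: x ≡ 1275 (mod 2717).
  Combine with x ≡ 3 (mod 4); new modulus lcm = 10868.
    Write x = 1275 + 2717·t and substitute into x ≡ 3 (mod 4): 2717·t ≡ 3 − 1275 = -1272 (mod 4).
    Reduce coefficients mod 4: 1·t ≡ 0 (mod 4).
    So t ≡ 0 (mod 4).
    Then x = 1275 + 2717·0 = 1275, valid modulo lcm(2717, 4) = 10868: x ≡ 1275 (mod 10868).
  Combine with x ≡ 1 (mod 5); new modulus lcm = 54340.
    Write x = 1275 + 10868·t and substitute into x ≡ 1 (mod 5): 10868·t ≡ 1 − 1275 = -1274 (mod 5).
    Reduce coefficients mod 5: 3·t ≡ 1 (mod 5).
    The inverse of 3 mod 5 is 2 (since 3·2 = 6 = 1·5 + 1), so t ≡ 2·1 = 2 ≡ 2 (mod 5).
    Then x = 1275 + 10868·2 = 23011, valid modulo lcm(10868, 5) = 54340: x ≡ 23011 (mod 54340).
Verify against each original: 23011 mod 13 = 1, 23011 mod 19 = 2, 23011 mod 11 = 10, 23011 mod 4 = 3, 23011 mod 5 = 1.

x ≡ 23011 (mod 54340).


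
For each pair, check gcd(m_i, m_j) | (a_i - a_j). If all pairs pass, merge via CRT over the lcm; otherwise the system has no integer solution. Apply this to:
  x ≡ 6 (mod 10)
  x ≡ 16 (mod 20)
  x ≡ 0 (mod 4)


Moduli 10, 20, 4 are not pairwise coprime, so CRT works modulo lcm(m_i) when all pairwise compatibility conditions hold.
Pairwise compatibility: gcd(m_i, m_j) must divide a_i - a_j for every pair.
Merge one congruence at a time:
  Start: x ≡ 6 (mod 10).
  Combine with x ≡ 16 (mod 20): gcd(10, 20) = 10; 16 - 6 = 10, which IS divisible by 10, so compatible.
    Write x = 6 + 10·t and substitute into x ≡ 16 (mod 20): 10·t ≡ 16 − 6 = 10 (mod 20).
    Divide the congruence (and modulus) by g = 10: 1·t ≡ 1 (mod 2).
    So t ≡ 1 (mod 2).
    Then x = 6 + 10·1 = 16, valid modulo lcm(10, 20) = 20: x ≡ 16 (mod 20).
  Combine with x ≡ 0 (mod 4): gcd(20, 4) = 4; 0 - 16 = -16, which IS divisible by 4, so compatible.
    Write x = 16 + 20·t and substitute into x ≡ 0 (mod 4): 20·t ≡ 0 − 16 = -16 (mod 4).
    Divide the congruence (and modulus) by g = 4: 5·t ≡ -4 (mod 1).
    Modulo 1 every t works; take t = 0.
    Then x = 16 + 20·0 = 16, valid modulo lcm(20, 4) = 20: x ≡ 16 (mod 20).
Verify: 16 mod 10 = 6, 16 mod 20 = 16, 16 mod 4 = 0.

x ≡ 16 (mod 20).


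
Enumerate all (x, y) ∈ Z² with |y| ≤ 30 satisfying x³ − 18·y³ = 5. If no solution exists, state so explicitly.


The equation is x³ - 18y³ = 5. For fixed y, x³ = 18·y³ + 5, so a solution requires the RHS to be a perfect cube.
Strategy: iterate y from -30 to 30, compute RHS = 18·y³ + 5, and check whether it is a (positive or negative) perfect cube.
Check small values of y:
  y = 0: RHS = 5 is not a perfect cube.
  y = 1: RHS = 23 is not a perfect cube.
  y = -1: RHS = -13 is not a perfect cube.
  y = 2: RHS = 149 is not a perfect cube.
  y = -2: RHS = -139 is not a perfect cube.
  y = 3: RHS = 491 is not a perfect cube.
  y = -3: RHS = -481 is not a perfect cube.
Continuing the search up to |y| = 30 finds no solutions either.
No (x, y) in the scanned range satisfies the equation.

No integer solutions with |y| ≤ 30.


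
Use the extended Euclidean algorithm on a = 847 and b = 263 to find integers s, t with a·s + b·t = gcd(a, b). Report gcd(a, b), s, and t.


Euclidean algorithm on (847, 263) — divide until remainder is 0:
  847 = 3 · 263 + 58
  263 = 4 · 58 + 31
  58 = 1 · 31 + 27
  31 = 1 · 27 + 4
  27 = 6 · 4 + 3
  4 = 1 · 3 + 1
  3 = 3 · 1 + 0
gcd(847, 263) = 1.
Track Bezout coefficients alongside the remainders: start with r₀ = 847 = a·1 + b·0 (s = 1, t = 0) and r₁ = 263 = a·0 + b·1 (s = 0, t = 1); each new remainder r_{k+1} = r_{k-1} − q_k·r_k inherits s_{k+1} = s_{k-1} − q_k·s_k, t_{k+1} = t_{k-1} − q_k·t_k, so r_k = a·s_k + b·t_k at every step:
  q = 3: r = 58, s = 1 − 3·0 = 1, t = 0 − 3·1 = -3  (check: 847·1 + 263·(-3) = 58)
  q = 4: r = 31, s = 0 − 4·1 = -4, t = 1 − 4·(-3) = 13  (check: 847·(-4) + 263·13 = 31)
  q = 1: r = 27, s = 1 − 1·(-4) = 5, t = -3 − 1·13 = -16  (check: 847·5 + 263·(-16) = 27)
  q = 1: r = 4, s = -4 − 1·5 = -9, t = 13 − 1·(-16) = 29  (check: 847·(-9) + 263·29 = 4)
  q = 6: r = 3, s = 5 − 6·(-9) = 59, t = -16 − 6·29 = -190  (check: 847·59 + 263·(-190) = 3)
  q = 1: r = 1, s = -9 − 1·59 = -68, t = 29 − 1·(-190) = 219  (check: 847·(-68) + 263·219 = 1)
The row with r = 1 (the gcd) gives the Bezout coefficients s = -68, t = 219.
Result: 847 · (-68) + 263 · (219) = 1.

gcd(847, 263) = 1; s = -68, t = 219 (check: 847·(-68) + 263·219 = 1).


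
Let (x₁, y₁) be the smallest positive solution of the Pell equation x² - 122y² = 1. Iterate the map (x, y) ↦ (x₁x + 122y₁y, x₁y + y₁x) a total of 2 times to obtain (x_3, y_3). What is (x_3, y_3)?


Step 1: Find the fundamental solution (x₁, y₁) of x² - 122y² = 1.
  Expand √122 as a continued fraction. a₀ = ⌊√122⌋ = 11; iterate m_{k+1} = d_k·a_k − m_k, d_{k+1} = (122 − m_{k+1}²)/d_k, a_{k+1} = ⌊(a₀ + m_{k+1})/d_{k+1}⌋ (starting m₀ = 0, d₀ = 1), with convergents p_k = a_k·p_{k-1} + p_{k-2}, q_k = a_k·q_{k-1} + q_{k-2} (p₋₁ = 1, q₋₁ = 0):
  k = 0: a₀ = 11; p₀/q₀ = 11/1; p₀² − 122·q₀² = 121 − 122 = -1.
  k = 1: m = 11, d = 1, a = ⌊(11 + 11)/1⌋ = 22; p/q = (22·11 + 1)/(22·1 + 0) = 243/22; p² − 122·q² = 59049 − 59048 = 1.
  The first convergent with p² − 122·q² = 1 gives the fundamental solution (x₁, y₁) = (243, 22).
Step 2: Apply the recurrence (x_{n+1}, y_{n+1}) = (x₁x_n + 122y₁y_n, x₁y_n + y₁x_n) repeatedly.
  From (x_1, y_1) = (243, 22): x_2 = 243·243 + 122·22·22 = 118097; y_2 = 243·22 + 22·243 = 10692.
  From (x_2, y_2) = (118097, 10692): x_3 = 243·118097 + 122·22·10692 = 57394899; y_3 = 243·10692 + 22·118097 = 5196290.
Step 3: Verify x_3² - 122·y_3² = 3294174431220201 - 3294174431220200 = 1 (should be 1). ✓

(x_1, y_1) = (243, 22); (x_3, y_3) = (57394899, 5196290).


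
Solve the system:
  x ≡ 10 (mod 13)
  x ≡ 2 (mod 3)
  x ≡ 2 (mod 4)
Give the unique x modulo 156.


Moduli 13, 3, 4 are pairwise coprime; by CRT there is a unique solution modulo M = 13 · 3 · 4 = 156.
Solve pairwise, accumulating the modulus:
  Start with x ≡ 10 (mod 13).
  Combine with x ≡ 2 (mod 3): since gcd(13, 3) = 1, we get a unique residue mod 39.
    Write x = 10 + 13·t and substitute into x ≡ 2 (mod 3): 13·t ≡ 2 − 10 = -8 (mod 3).
    Reduce coefficients mod 3: 1·t ≡ 1 (mod 3).
    So t ≡ 1 (mod 3).
    Then x = 10 + 13·1 = 23, valid modulo lcm(13, 3) = 39: x ≡ 23 (mod 39).
  Combine with x ≡ 2 (mod 4): since gcd(39, 4) = 1, we get a unique residue mod 156.
    Write x = 23 + 39·t and substitute into x ≡ 2 (mod 4): 39·t ≡ 2 − 23 = -21 (mod 4).
    Reduce coefficients mod 4: 3·t ≡ 3 (mod 4).
    The inverse of 3 mod 4 is 3 (since 3·3 = 9 = 2·4 + 1), so t ≡ 3·3 = 9 ≡ 1 (mod 4).
    Then x = 23 + 39·1 = 62, valid modulo lcm(39, 4) = 156: x ≡ 62 (mod 156).
Verify: 62 mod 13 = 10 ✓, 62 mod 3 = 2 ✓, 62 mod 4 = 2 ✓.

x ≡ 62 (mod 156).


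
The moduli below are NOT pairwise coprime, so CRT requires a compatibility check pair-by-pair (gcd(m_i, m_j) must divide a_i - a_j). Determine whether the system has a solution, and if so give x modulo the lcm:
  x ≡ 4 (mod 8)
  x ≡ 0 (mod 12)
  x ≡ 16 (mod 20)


Moduli 8, 12, 20 are not pairwise coprime, so CRT works modulo lcm(m_i) when all pairwise compatibility conditions hold.
Pairwise compatibility: gcd(m_i, m_j) must divide a_i - a_j for every pair.
Merge one congruence at a time:
  Start: x ≡ 4 (mod 8).
  Combine with x ≡ 0 (mod 12): gcd(8, 12) = 4; 0 - 4 = -4, which IS divisible by 4, so compatible.
    Write x = 4 + 8·t and substitute into x ≡ 0 (mod 12): 8·t ≡ 0 − 4 = -4 (mod 12).
    Divide the congruence (and modulus) by g = 4: 2·t ≡ -1 (mod 3).
    Reduce coefficients mod 3: 2·t ≡ 2 (mod 3).
    The inverse of 2 mod 3 is 2 (since 2·2 = 4 = 1·3 + 1), so t ≡ 2·2 = 4 ≡ 1 (mod 3).
    Then x = 4 + 8·1 = 12, valid modulo lcm(8, 12) = 24: x ≡ 12 (mod 24).
  Combine with x ≡ 16 (mod 20): gcd(24, 20) = 4; 16 - 12 = 4, which IS divisible by 4, so compatible.
    Write x = 12 + 24·t and substitute into x ≡ 16 (mod 20): 24·t ≡ 16 − 12 = 4 (mod 20).
    Divide the congruence (and modulus) by g = 4: 6·t ≡ 1 (mod 5).
    Reduce coefficients mod 5: 1·t ≡ 1 (mod 5).
    So t ≡ 1 (mod 5).
    Then x = 12 + 24·1 = 36, valid modulo lcm(24, 20) = 120: x ≡ 36 (mod 120).
Verify: 36 mod 8 = 4, 36 mod 12 = 0, 36 mod 20 = 16.

x ≡ 36 (mod 120).


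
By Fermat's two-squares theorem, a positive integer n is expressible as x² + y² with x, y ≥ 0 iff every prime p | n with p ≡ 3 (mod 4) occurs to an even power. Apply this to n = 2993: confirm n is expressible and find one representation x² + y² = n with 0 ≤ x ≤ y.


Step 1: Factor n = 2993 = 41 · 73.
Step 2: Check the mod-4 condition on each prime factor: 41 ≡ 1 (mod 4), exponent 1; 73 ≡ 1 (mod 4), exponent 1.
All primes ≡ 3 (mod 4) appear to even exponent (or don't appear), so by the two-squares theorem n IS expressible as a sum of two squares.
Step 3: Build a representation. Here n = 41 · 73 is a product of primes ≡ 1 (mod 4). Each prime p ≡ 1 (mod 4) is itself a sum of two squares; find a² by testing p − a² for a perfect square:
  41: 41 − 1² = 40, 41 − 2² = 37, 41 − 3² = 32, 41 − 4² = 25 = 5² ⇒ 41 = 4² + 5².
  73: 73 − 1² = 72, 73 − 2² = 69, 73 − 3² = 64 = 8² ⇒ 73 = 3² + 8².
  Combine using the Brahmagupta–Fibonacci identity (a² + b²)(c² + d²) = (ac − bd)² + (ad + bc)² = (ac + bd)² + (ad − bc)²:
  41 · 73 = 2993: from (4² + 5²)(3² + 8²), take (4·3 − 5·8, 4·8 + 5·3) = (12 − 40, 32 + 15) = (-28, 47); dropping signs (only squares matter) gives (28, 47); check 28² + 47² = 784 + 2209 = 2993 ✓.
Step 4: Order so x ≤ y and verify: 28² + 47² = 784 + 2209 = 2993 = n. ✓

n = 2993 = 28² + 47² (one valid representation with x ≤ y).


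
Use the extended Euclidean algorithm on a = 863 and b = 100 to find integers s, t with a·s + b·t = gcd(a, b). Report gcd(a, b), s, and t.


Euclidean algorithm on (863, 100) — divide until remainder is 0:
  863 = 8 · 100 + 63
  100 = 1 · 63 + 37
  63 = 1 · 37 + 26
  37 = 1 · 26 + 11
  26 = 2 · 11 + 4
  11 = 2 · 4 + 3
  4 = 1 · 3 + 1
  3 = 3 · 1 + 0
gcd(863, 100) = 1.
Track Bezout coefficients alongside the remainders: start with r₀ = 863 = a·1 + b·0 (s = 1, t = 0) and r₁ = 100 = a·0 + b·1 (s = 0, t = 1); each new remainder r_{k+1} = r_{k-1} − q_k·r_k inherits s_{k+1} = s_{k-1} − q_k·s_k, t_{k+1} = t_{k-1} − q_k·t_k, so r_k = a·s_k + b·t_k at every step:
  q = 8: r = 63, s = 1 − 8·0 = 1, t = 0 − 8·1 = -8  (check: 863·1 + 100·(-8) = 63)
  q = 1: r = 37, s = 0 − 1·1 = -1, t = 1 − 1·(-8) = 9  (check: 863·(-1) + 100·9 = 37)
  q = 1: r = 26, s = 1 − 1·(-1) = 2, t = -8 − 1·9 = -17  (check: 863·2 + 100·(-17) = 26)
  q = 1: r = 11, s = -1 − 1·2 = -3, t = 9 − 1·(-17) = 26  (check: 863·(-3) + 100·26 = 11)
  q = 2: r = 4, s = 2 − 2·(-3) = 8, t = -17 − 2·26 = -69  (check: 863·8 + 100·(-69) = 4)
  q = 2: r = 3, s = -3 − 2·8 = -19, t = 26 − 2·(-69) = 164  (check: 863·(-19) + 100·164 = 3)
  q = 1: r = 1, s = 8 − 1·(-19) = 27, t = -69 − 1·164 = -233  (check: 863·27 + 100·(-233) = 1)
The row with r = 1 (the gcd) gives the Bezout coefficients s = 27, t = -233.
Result: 863 · (27) + 100 · (-233) = 1.

gcd(863, 100) = 1; s = 27, t = -233 (check: 863·27 + 100·(-233) = 1).
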